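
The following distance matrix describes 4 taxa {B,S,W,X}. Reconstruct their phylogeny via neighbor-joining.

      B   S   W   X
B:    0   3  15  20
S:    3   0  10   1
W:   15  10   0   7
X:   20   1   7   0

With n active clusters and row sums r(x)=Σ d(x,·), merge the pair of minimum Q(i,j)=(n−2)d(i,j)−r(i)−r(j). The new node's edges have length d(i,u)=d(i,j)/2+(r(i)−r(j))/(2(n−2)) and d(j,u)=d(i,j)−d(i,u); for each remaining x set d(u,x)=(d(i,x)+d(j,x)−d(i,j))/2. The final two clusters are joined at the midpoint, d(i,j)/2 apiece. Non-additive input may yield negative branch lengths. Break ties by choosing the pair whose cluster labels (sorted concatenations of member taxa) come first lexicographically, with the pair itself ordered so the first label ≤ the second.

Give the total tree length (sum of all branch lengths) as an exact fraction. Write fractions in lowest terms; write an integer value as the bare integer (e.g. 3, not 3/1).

step 1: merge (B,S) at d=3, Q=-46; branch lengths B→15/2, S→-9/2; new cluster BS
  updated: d(BS,W)=11, d(BS,X)=9
step 2: merge (BS,W) at d=11, Q=-27; branch lengths BS→13/2, W→9/2; new cluster BSW
  updated: d(BSW,X)=5/2
step 3: merge (BSW,X) at d=5/2; branch lengths BSW→5/4, X→5/4; new cluster BSWX
final tree: (((B:15/2,S:-9/2):13/2,W:9/2):5/4,X:5/4)
total length: 33/2

33/2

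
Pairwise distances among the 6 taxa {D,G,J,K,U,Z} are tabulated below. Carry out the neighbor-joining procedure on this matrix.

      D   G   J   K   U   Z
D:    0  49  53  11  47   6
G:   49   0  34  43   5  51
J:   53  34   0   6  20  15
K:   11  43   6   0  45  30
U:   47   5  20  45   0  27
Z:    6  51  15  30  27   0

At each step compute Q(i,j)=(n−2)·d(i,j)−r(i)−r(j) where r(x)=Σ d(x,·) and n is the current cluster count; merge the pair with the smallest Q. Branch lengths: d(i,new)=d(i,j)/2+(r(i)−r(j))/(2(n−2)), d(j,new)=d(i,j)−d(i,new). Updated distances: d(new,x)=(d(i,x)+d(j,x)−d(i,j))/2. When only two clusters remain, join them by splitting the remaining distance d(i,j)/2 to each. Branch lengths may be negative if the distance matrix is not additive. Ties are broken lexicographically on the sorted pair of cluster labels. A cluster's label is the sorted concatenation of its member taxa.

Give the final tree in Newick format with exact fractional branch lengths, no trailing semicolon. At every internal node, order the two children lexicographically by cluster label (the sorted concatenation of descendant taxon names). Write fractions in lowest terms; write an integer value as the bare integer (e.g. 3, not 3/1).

((((D:23/3,Z:-5/3):113/8,K:27/8):65/8,(G:29/4,U:-9/4):183/8):13/16,J:13/16)

iteration 1: select G,U (d=5, Q=-306); attach at lengths (29/4, -9/4); label the merged cluster GU
  updated: d(D,GU)=91/2, d(GU,J)=49/2, d(GU,K)=83/2, d(GU,Z)=73/2
iteration 2: select D,Z (d=6, Q=-185); attach at lengths (23/3, -5/3); label the merged cluster DZ
  updated: d(DZ,GU)=38, d(DZ,J)=31, d(DZ,K)=35/2
iteration 3: select DZ,K (d=35/2, Q=-233/2); attach at lengths (113/8, 27/8); label the merged cluster DKZ
  updated: d(DKZ,GU)=31, d(DKZ,J)=39/4
iteration 4: select DKZ,GU (d=31, Q=-261/4); attach at lengths (65/8, 183/8); label the merged cluster DGKUZ
  updated: d(DGKUZ,J)=13/8
iteration 5: select DGKUZ,J (d=13/8); attach at lengths (13/16, 13/16); label the merged cluster DGJKUZ
final tree: ((((D:23/3,Z:-5/3):113/8,K:27/8):65/8,(G:29/4,U:-9/4):183/8):13/16,J:13/16)
total length: 489/8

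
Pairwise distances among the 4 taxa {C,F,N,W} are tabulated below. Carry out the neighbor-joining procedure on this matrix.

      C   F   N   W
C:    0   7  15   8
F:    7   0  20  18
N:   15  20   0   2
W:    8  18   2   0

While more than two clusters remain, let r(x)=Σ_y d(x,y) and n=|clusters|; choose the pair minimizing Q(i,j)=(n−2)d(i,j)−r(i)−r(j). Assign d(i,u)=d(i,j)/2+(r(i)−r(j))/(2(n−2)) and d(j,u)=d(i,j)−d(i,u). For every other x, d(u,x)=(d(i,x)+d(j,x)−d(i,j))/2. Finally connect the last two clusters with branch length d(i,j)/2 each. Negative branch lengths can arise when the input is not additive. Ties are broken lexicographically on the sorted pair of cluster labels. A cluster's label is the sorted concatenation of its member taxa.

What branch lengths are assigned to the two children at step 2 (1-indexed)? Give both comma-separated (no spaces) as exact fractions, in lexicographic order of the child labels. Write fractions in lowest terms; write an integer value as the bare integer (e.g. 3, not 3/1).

iteration 1: select C,F (d=7, Q=-61); attach at lengths (-1/4, 29/4); label the merged cluster CF
  updated: d(CF,N)=14, d(CF,W)=19/2
iteration 2: select CF,N (d=14, Q=-51/2); attach at lengths (43/4, 13/4); label the merged cluster CFN
  updated: d(CFN,W)=-5/4
iteration 3: select CFN,W (d=-5/4); attach at lengths (-5/8, -5/8); label the merged cluster CFNW
final tree: (((C:-1/4,F:29/4):43/4,N:13/4):-5/8,W:-5/8)
total length: 79/4

43/4,13/4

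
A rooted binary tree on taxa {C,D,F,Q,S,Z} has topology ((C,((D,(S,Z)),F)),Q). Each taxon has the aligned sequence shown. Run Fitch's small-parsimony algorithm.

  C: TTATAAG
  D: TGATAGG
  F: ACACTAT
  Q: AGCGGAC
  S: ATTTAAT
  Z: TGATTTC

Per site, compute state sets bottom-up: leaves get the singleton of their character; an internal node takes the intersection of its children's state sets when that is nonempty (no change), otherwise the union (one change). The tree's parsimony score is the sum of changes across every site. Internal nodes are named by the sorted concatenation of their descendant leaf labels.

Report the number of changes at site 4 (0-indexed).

3

SZ@0: {A} ∪ {T} = {A,T} (union, +1)
DSZ@0: {T} ∩ {A,T} = {T} (intersection, +0)
DFSZ@0: {T} ∪ {A} = {A,T} (union, +1)
CDFSZ@0: {T} ∩ {A,T} = {T} (intersection, +0)
CDFQSZ@0: {T} ∪ {A} = {A,T} (union, +1)
SZ@1: {T} ∪ {G} = {G,T} (union, +1)
DSZ@1: {G} ∩ {G,T} = {G} (intersection, +0)
DFSZ@1: {G} ∪ {C} = {C,G} (union, +1)
CDFSZ@1: {T} ∪ {C,G} = {C,G,T} (union, +1)
CDFQSZ@1: {C,G,T} ∩ {G} = {G} (intersection, +0)
SZ@2: {T} ∪ {A} = {A,T} (union, +1)
DSZ@2: {A} ∩ {A,T} = {A} (intersection, +0)
DFSZ@2: {A} ∩ {A} = {A} (intersection, +0)
CDFSZ@2: {A} ∩ {A} = {A} (intersection, +0)
CDFQSZ@2: {A} ∪ {C} = {A,C} (union, +1)
SZ@3: {T} ∩ {T} = {T} (intersection, +0)
DSZ@3: {T} ∩ {T} = {T} (intersection, +0)
DFSZ@3: {T} ∪ {C} = {C,T} (union, +1)
CDFSZ@3: {T} ∩ {C,T} = {T} (intersection, +0)
CDFQSZ@3: {T} ∪ {G} = {G,T} (union, +1)
SZ@4: {A} ∪ {T} = {A,T} (union, +1)
DSZ@4: {A} ∩ {A,T} = {A} (intersection, +0)
DFSZ@4: {A} ∪ {T} = {A,T} (union, +1)
CDFSZ@4: {A} ∩ {A,T} = {A} (intersection, +0)
CDFQSZ@4: {A} ∪ {G} = {A,G} (union, +1)
SZ@5: {A} ∪ {T} = {A,T} (union, +1)
DSZ@5: {G} ∪ {A,T} = {A,G,T} (union, +1)
DFSZ@5: {A,G,T} ∩ {A} = {A} (intersection, +0)
CDFSZ@5: {A} ∩ {A} = {A} (intersection, +0)
CDFQSZ@5: {A} ∩ {A} = {A} (intersection, +0)
SZ@6: {T} ∪ {C} = {C,T} (union, +1)
DSZ@6: {G} ∪ {C,T} = {C,G,T} (union, +1)
DFSZ@6: {C,G,T} ∩ {T} = {T} (intersection, +0)
CDFSZ@6: {G} ∪ {T} = {G,T} (union, +1)
CDFQSZ@6: {G,T} ∪ {C} = {C,G,T} (union, +1)
per-site changes: [3, 3, 2, 2, 3, 2, 4]; total = 19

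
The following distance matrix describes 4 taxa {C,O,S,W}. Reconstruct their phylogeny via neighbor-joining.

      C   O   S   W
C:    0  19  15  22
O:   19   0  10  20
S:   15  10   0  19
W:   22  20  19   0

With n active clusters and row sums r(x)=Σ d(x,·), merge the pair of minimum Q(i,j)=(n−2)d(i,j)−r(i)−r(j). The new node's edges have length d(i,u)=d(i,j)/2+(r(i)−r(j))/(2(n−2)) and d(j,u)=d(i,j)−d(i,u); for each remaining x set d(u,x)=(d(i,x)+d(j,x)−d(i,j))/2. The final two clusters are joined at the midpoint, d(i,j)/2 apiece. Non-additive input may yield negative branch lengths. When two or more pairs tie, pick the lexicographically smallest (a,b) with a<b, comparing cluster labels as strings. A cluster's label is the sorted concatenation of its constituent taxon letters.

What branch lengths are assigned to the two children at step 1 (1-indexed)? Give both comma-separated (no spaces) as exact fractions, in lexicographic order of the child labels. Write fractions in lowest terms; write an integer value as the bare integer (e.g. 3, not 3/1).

39/4,49/4

step 1: merge (C,W) at d=22, Q=-73; branch lengths C→39/4, W→49/4; new cluster CW
  updated: d(CW,O)=17/2, d(CW,S)=6
step 2: merge (CW,O) at d=17/2, Q=-49/2; branch lengths CW→9/4, O→25/4; new cluster COW
  updated: d(COW,S)=15/4
step 3: merge (COW,S) at d=15/4; branch lengths COW→15/8, S→15/8; new cluster COSW
final tree: (((C:39/4,W:49/4):9/4,O:25/4):15/8,S:15/8)
total length: 137/4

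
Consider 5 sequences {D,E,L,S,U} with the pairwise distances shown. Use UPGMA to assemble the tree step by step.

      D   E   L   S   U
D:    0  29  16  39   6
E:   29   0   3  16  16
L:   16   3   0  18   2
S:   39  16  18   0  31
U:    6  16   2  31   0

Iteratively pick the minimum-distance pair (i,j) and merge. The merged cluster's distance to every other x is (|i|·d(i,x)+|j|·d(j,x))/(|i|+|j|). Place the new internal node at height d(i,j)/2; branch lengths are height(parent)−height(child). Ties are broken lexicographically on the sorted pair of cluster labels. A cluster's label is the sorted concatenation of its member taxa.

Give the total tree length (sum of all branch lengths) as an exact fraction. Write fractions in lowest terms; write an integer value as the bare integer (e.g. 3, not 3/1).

iteration 1: select L,U (d=2); attach at lengths (1, 1); label the merged cluster LU
  updated: d(D,LU)=11, d(E,LU)=19/2, d(LU,S)=49/2
iteration 2: select E,LU (d=19/2); attach at lengths (19/4, 15/4); label the merged cluster ELU
  updated: d(D,ELU)=17, d(ELU,S)=65/3
iteration 3: select D,ELU (d=17); attach at lengths (17/2, 15/4); label the merged cluster DELU
  updated: d(DELU,S)=26
iteration 4: select DELU,S (d=26); attach at lengths (9/2, 13); label the merged cluster DELSU
final tree: ((D:17/2,(E:19/4,(L:1,U:1):15/4):15/4):9/2,S:13)
total length: 161/4

161/4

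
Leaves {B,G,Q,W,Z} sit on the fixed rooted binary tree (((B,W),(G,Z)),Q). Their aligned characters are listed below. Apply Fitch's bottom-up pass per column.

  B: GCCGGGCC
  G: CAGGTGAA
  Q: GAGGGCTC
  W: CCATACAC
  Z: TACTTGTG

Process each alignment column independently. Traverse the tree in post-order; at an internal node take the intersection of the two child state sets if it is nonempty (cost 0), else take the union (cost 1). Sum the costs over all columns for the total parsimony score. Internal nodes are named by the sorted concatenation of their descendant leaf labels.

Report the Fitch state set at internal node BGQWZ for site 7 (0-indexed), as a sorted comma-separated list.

site 0, node BW: B={G} ∪ W={C} → {C,G} (+1)
site 0, node GZ: G={C} ∪ Z={T} → {C,T} (+1)
site 0, node BGWZ: BW={C,G} ∩ GZ={C,T} → {C} (+0)
site 0, node BGQWZ: BGWZ={C} ∪ Q={G} → {C,G} (+1)
site 1, node BW: B={C} ∩ W={C} → {C} (+0)
site 1, node GZ: G={A} ∩ Z={A} → {A} (+0)
site 1, node BGWZ: BW={C} ∪ GZ={A} → {A,C} (+1)
site 1, node BGQWZ: BGWZ={A,C} ∩ Q={A} → {A} (+0)
site 2, node BW: B={C} ∪ W={A} → {A,C} (+1)
site 2, node GZ: G={G} ∪ Z={C} → {C,G} (+1)
site 2, node BGWZ: BW={A,C} ∩ GZ={C,G} → {C} (+0)
site 2, node BGQWZ: BGWZ={C} ∪ Q={G} → {C,G} (+1)
site 3, node BW: B={G} ∪ W={T} → {G,T} (+1)
site 3, node GZ: G={G} ∪ Z={T} → {G,T} (+1)
site 3, node BGWZ: BW={G,T} ∩ GZ={G,T} → {G,T} (+0)
site 3, node BGQWZ: BGWZ={G,T} ∩ Q={G} → {G} (+0)
site 4, node BW: B={G} ∪ W={A} → {A,G} (+1)
site 4, node GZ: G={T} ∩ Z={T} → {T} (+0)
site 4, node BGWZ: BW={A,G} ∪ GZ={T} → {A,G,T} (+1)
site 4, node BGQWZ: BGWZ={A,G,T} ∩ Q={G} → {G} (+0)
site 5, node BW: B={G} ∪ W={C} → {C,G} (+1)
site 5, node GZ: G={G} ∩ Z={G} → {G} (+0)
site 5, node BGWZ: BW={C,G} ∩ GZ={G} → {G} (+0)
site 5, node BGQWZ: BGWZ={G} ∪ Q={C} → {C,G} (+1)
site 6, node BW: B={C} ∪ W={A} → {A,C} (+1)
site 6, node GZ: G={A} ∪ Z={T} → {A,T} (+1)
site 6, node BGWZ: BW={A,C} ∩ GZ={A,T} → {A} (+0)
site 6, node BGQWZ: BGWZ={A} ∪ Q={T} → {A,T} (+1)
site 7, node BW: B={C} ∩ W={C} → {C} (+0)
site 7, node GZ: G={A} ∪ Z={G} → {A,G} (+1)
site 7, node BGWZ: BW={C} ∪ GZ={A,G} → {A,C,G} (+1)
site 7, node BGQWZ: BGWZ={A,C,G} ∩ Q={C} → {C} (+0)
per-site changes: [3, 1, 3, 2, 2, 2, 3, 2]; total = 18

C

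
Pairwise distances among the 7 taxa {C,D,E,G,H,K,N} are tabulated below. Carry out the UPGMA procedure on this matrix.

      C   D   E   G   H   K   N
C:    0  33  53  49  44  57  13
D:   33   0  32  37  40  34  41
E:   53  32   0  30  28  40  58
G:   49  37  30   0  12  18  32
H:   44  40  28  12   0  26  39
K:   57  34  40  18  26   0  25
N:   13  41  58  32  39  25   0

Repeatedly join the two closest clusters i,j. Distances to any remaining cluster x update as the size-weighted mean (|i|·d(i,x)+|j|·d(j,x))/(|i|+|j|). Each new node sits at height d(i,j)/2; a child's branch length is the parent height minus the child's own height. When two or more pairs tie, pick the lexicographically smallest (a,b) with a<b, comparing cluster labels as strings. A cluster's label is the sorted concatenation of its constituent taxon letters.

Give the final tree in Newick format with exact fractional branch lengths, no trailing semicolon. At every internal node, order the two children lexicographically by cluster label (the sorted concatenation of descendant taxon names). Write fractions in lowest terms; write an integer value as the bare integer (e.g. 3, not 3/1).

((C:13/2,N:13/2):301/20,((D:16,E:16):17/12,((G:6,H:6):5,K:11):77/12):62/15)

step 1: merge (G,H) at d=12; branch lengths G→6, H→6; new cluster GH
  updated: d(C,GH)=93/2, d(D,GH)=77/2, d(E,GH)=29, d(GH,K)=22, d(GH,N)=71/2
step 2: merge (C,N) at d=13; branch lengths C→13/2, N→13/2; new cluster CN
  updated: d(CN,D)=37, d(CN,E)=111/2, d(CN,GH)=41, d(CN,K)=41
step 3: merge (GH,K) at d=22; branch lengths GH→5, K→11; new cluster GHK
  updated: d(CN,GHK)=41, d(D,GHK)=37, d(E,GHK)=98/3
step 4: merge (D,E) at d=32; branch lengths D→16, E→16; new cluster DE
  updated: d(CN,DE)=185/4, d(DE,GHK)=209/6
step 5: merge (DE,GHK) at d=209/6; branch lengths DE→17/12, GHK→77/12; new cluster DEGHK
  updated: d(CN,DEGHK)=431/10
step 6: merge (CN,DEGHK) at d=431/10; branch lengths CN→301/20, DEGHK→62/15; new cluster CDEGHKN
final tree: ((C:13/2,N:13/2):301/20,((D:16,E:16):17/12,((G:6,H:6):5,K:11):77/12):62/15)
total length: 6001/60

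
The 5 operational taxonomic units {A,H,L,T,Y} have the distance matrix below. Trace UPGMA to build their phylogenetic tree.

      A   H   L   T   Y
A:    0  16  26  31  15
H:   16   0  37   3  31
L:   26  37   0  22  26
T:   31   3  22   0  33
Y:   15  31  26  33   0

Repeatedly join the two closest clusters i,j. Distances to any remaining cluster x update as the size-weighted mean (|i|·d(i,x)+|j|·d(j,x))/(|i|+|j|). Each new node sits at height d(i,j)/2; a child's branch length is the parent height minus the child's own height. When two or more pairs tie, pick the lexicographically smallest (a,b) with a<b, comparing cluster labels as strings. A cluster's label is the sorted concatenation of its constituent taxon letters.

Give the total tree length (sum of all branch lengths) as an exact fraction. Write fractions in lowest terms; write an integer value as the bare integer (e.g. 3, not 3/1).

1. join H+T (d=3) ⇒ HT; edges |H|=3/2, |T|=3/2
  updated: d(A,HT)=47/2, d(HT,L)=59/2, d(HT,Y)=32
2. join A+Y (d=15) ⇒ AY; edges |A|=15/2, |Y|=15/2
  updated: d(AY,HT)=111/4, d(AY,L)=26
3. join AY+L (d=26) ⇒ ALY; edges |AY|=11/2, |L|=13
  updated: d(ALY,HT)=85/3
4. join ALY+HT (d=85/3) ⇒ AHLTY; edges |ALY|=7/6, |HT|=38/3
final tree: (((A:15/2,Y:15/2):11/2,L:13):7/6,(H:3/2,T:3/2):38/3)
total length: 151/3

151/3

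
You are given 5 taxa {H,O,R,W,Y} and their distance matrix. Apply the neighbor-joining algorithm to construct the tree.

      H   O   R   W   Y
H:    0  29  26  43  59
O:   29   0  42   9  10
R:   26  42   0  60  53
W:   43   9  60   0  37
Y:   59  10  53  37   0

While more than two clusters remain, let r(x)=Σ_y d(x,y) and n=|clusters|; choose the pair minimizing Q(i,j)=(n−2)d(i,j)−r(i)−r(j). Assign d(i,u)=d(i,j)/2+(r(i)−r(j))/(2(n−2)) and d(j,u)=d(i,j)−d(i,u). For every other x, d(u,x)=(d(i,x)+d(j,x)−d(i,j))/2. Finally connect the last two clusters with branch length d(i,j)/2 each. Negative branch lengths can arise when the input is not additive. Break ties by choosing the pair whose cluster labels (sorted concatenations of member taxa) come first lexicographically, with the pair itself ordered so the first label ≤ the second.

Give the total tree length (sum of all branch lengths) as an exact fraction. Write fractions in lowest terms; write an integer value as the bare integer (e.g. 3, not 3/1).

625/8

step 1: merge (H,R) at d=26, Q=-260; branch lengths H→9, R→17; new cluster HR
  updated: d(HR,O)=45/2, d(HR,W)=77/2, d(HR,Y)=43
step 2: merge (HR,W) at d=77/2, Q=-223/2; branch lengths HR→193/8, W→115/8; new cluster HRW
  updated: d(HRW,O)=-7/2, d(HRW,Y)=83/4
step 3: merge (HRW,O) at d=-7/2, Q=-109/4; branch lengths HRW→29/8, O→-57/8; new cluster HORW
  updated: d(HORW,Y)=137/8
step 4: merge (HORW,Y) at d=137/8; branch lengths HORW→137/16, Y→137/16; new cluster HORWY
final tree: ((((H:9,R:17):193/8,W:115/8):29/8,O:-57/8):137/16,Y:137/16)
total length: 625/8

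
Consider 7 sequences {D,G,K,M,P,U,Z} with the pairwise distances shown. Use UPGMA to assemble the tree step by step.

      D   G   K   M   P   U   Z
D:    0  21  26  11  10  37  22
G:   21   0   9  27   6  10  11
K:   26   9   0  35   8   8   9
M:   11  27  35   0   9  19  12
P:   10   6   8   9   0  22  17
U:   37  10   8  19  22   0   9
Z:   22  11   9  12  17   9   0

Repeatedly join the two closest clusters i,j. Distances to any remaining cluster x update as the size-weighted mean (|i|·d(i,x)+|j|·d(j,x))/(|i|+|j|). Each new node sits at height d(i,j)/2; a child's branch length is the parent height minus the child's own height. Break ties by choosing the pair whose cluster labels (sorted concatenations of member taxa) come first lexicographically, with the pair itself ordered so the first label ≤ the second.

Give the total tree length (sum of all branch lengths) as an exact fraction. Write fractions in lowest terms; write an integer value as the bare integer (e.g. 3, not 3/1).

step 1: merge (G,P) at d=6; branch lengths G→3, P→3; new cluster GP
  updated: d(D,GP)=31/2, d(GP,K)=17/2, d(GP,M)=18, d(GP,U)=16, d(GP,Z)=14
step 2: merge (K,U) at d=8; branch lengths K→4, U→4; new cluster KU
  updated: d(D,KU)=63/2, d(GP,KU)=49/4, d(KU,M)=27, d(KU,Z)=9
step 3: merge (KU,Z) at d=9; branch lengths KU→1/2, Z→9/2; new cluster KUZ
  updated: d(D,KUZ)=85/3, d(GP,KUZ)=77/6, d(KUZ,M)=22
step 4: merge (D,M) at d=11; branch lengths D→11/2, M→11/2; new cluster DM
  updated: d(DM,GP)=67/4, d(DM,KUZ)=151/6
step 5: merge (GP,KUZ) at d=77/6; branch lengths GP→41/12, KUZ→23/12; new cluster GKPUZ
  updated: d(DM,GKPUZ)=109/5
step 6: merge (DM,GKPUZ) at d=109/5; branch lengths DM→27/5, GKPUZ→269/60; new cluster DGKMPUZ
final tree: ((D:11/2,M:11/2):27/5,((G:3,P:3):41/12,((K:4,U:4):1/2,Z:9/2):23/12):269/60)
total length: 2713/60

2713/60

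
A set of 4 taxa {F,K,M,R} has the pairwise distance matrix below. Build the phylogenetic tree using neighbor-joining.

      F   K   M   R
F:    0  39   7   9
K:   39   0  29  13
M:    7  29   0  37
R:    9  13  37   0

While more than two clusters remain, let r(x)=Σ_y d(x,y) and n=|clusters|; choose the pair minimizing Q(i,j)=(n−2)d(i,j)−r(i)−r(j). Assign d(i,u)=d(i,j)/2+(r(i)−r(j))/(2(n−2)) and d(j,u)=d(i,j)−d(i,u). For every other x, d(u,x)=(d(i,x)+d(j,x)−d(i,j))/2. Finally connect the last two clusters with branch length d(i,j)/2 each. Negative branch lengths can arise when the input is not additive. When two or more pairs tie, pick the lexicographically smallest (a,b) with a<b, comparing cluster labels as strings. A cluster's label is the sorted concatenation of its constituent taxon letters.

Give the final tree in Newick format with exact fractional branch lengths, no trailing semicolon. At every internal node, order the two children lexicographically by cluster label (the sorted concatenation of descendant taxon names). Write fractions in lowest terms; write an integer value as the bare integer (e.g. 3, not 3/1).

(((F:-1,M:8):37/2,K:12):1/2,R:1/2)

step 1: merge (F,M) at d=7, Q=-114; branch lengths F→-1, M→8; new cluster FM
  updated: d(FM,K)=61/2, d(FM,R)=39/2
step 2: merge (FM,K) at d=61/2, Q=-63; branch lengths FM→37/2, K→12; new cluster FKM
  updated: d(FKM,R)=1
step 3: merge (FKM,R) at d=1; branch lengths FKM→1/2, R→1/2; new cluster FKMR
final tree: (((F:-1,M:8):37/2,K:12):1/2,R:1/2)
total length: 77/2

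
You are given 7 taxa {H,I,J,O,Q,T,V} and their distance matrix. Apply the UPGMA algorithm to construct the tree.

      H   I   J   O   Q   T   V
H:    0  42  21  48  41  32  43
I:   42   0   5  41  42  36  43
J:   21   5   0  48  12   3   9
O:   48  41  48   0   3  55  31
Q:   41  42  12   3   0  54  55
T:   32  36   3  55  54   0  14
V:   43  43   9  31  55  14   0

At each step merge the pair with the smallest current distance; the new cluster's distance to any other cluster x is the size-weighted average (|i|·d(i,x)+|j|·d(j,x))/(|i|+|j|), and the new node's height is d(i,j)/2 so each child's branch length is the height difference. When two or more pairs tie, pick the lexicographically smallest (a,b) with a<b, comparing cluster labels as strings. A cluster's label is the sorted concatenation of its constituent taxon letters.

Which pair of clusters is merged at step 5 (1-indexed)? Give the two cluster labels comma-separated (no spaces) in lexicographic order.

step 1: merge (J,T) at d=3; branch lengths J→3/2, T→3/2; new cluster JT
  updated: d(H,JT)=53/2, d(I,JT)=41/2, d(JT,O)=103/2, d(JT,Q)=33, d(JT,V)=23/2
step 2: merge (O,Q) at d=3; branch lengths O→3/2, Q→3/2; new cluster OQ
  updated: d(H,OQ)=89/2, d(I,OQ)=83/2, d(JT,OQ)=169/4, d(OQ,V)=43
step 3: merge (JT,V) at d=23/2; branch lengths JT→17/4, V→23/4; new cluster JTV
  updated: d(H,JTV)=32, d(I,JTV)=28, d(JTV,OQ)=85/2
step 4: merge (I,JTV) at d=28; branch lengths I→14, JTV→33/4; new cluster IJTV
  updated: d(H,IJTV)=69/2, d(IJTV,OQ)=169/4
step 5: merge (H,IJTV) at d=69/2; branch lengths H→69/4, IJTV→13/4; new cluster HIJTV
  updated: d(HIJTV,OQ)=427/10
step 6: merge (HIJTV,OQ) at d=427/10; branch lengths HIJTV→41/10, OQ→397/20; new cluster HIJOQTV
final tree: ((H:69/4,(I:14,((J:3/2,T:3/2):17/4,V:23/4):33/4):13/4):41/10,(O:3/2,Q:3/2):397/20)
total length: 827/10

H,IJTV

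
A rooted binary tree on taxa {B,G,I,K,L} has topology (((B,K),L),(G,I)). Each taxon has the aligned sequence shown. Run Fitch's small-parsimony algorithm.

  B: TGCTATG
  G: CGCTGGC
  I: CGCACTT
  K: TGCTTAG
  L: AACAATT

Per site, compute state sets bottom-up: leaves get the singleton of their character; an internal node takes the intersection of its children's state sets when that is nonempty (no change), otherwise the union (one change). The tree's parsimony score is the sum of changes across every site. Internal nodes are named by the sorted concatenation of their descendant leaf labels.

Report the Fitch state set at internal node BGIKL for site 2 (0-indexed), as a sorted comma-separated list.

C

[col 0] BK: children B:{T}, K:{T} ∩→ {T}; cost 0
[col 0] BKL: children BK:{T}, L:{A} ∪→ {A,T}; cost 1
[col 0] GI: children G:{C}, I:{C} ∩→ {C}; cost 0
[col 0] BGIKL: children BKL:{A,T}, GI:{C} ∪→ {A,C,T}; cost 1
[col 1] BK: children B:{G}, K:{G} ∩→ {G}; cost 0
[col 1] BKL: children BK:{G}, L:{A} ∪→ {A,G}; cost 1
[col 1] GI: children G:{G}, I:{G} ∩→ {G}; cost 0
[col 1] BGIKL: children BKL:{A,G}, GI:{G} ∩→ {G}; cost 0
[col 2] BK: children B:{C}, K:{C} ∩→ {C}; cost 0
[col 2] BKL: children BK:{C}, L:{C} ∩→ {C}; cost 0
[col 2] GI: children G:{C}, I:{C} ∩→ {C}; cost 0
[col 2] BGIKL: children BKL:{C}, GI:{C} ∩→ {C}; cost 0
[col 3] BK: children B:{T}, K:{T} ∩→ {T}; cost 0
[col 3] BKL: children BK:{T}, L:{A} ∪→ {A,T}; cost 1
[col 3] GI: children G:{T}, I:{A} ∪→ {A,T}; cost 1
[col 3] BGIKL: children BKL:{A,T}, GI:{A,T} ∩→ {A,T}; cost 0
[col 4] BK: children B:{A}, K:{T} ∪→ {A,T}; cost 1
[col 4] BKL: children BK:{A,T}, L:{A} ∩→ {A}; cost 0
[col 4] GI: children G:{G}, I:{C} ∪→ {C,G}; cost 1
[col 4] BGIKL: children BKL:{A}, GI:{C,G} ∪→ {A,C,G}; cost 1
[col 5] BK: children B:{T}, K:{A} ∪→ {A,T}; cost 1
[col 5] BKL: children BK:{A,T}, L:{T} ∩→ {T}; cost 0
[col 5] GI: children G:{G}, I:{T} ∪→ {G,T}; cost 1
[col 5] BGIKL: children BKL:{T}, GI:{G,T} ∩→ {T}; cost 0
[col 6] BK: children B:{G}, K:{G} ∩→ {G}; cost 0
[col 6] BKL: children BK:{G}, L:{T} ∪→ {G,T}; cost 1
[col 6] GI: children G:{C}, I:{T} ∪→ {C,T}; cost 1
[col 6] BGIKL: children BKL:{G,T}, GI:{C,T} ∩→ {T}; cost 0
per-site changes: [2, 1, 0, 2, 3, 2, 2]; total = 12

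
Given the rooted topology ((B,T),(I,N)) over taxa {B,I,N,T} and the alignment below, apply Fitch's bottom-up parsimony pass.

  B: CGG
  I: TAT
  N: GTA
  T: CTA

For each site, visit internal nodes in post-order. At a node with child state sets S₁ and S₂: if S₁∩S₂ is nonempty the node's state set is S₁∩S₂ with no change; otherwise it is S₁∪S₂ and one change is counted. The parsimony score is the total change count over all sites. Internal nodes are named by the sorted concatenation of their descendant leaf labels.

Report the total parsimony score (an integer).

6

site 0, node BT: B={C} ∩ T={C} → {C} (+0)
site 0, node IN: I={T} ∪ N={G} → {G,T} (+1)
site 0, node BINT: BT={C} ∪ IN={G,T} → {C,G,T} (+1)
site 1, node BT: B={G} ∪ T={T} → {G,T} (+1)
site 1, node IN: I={A} ∪ N={T} → {A,T} (+1)
site 1, node BINT: BT={G,T} ∩ IN={A,T} → {T} (+0)
site 2, node BT: B={G} ∪ T={A} → {A,G} (+1)
site 2, node IN: I={T} ∪ N={A} → {A,T} (+1)
site 2, node BINT: BT={A,G} ∩ IN={A,T} → {A} (+0)
per-site changes: [2, 2, 2]; total = 6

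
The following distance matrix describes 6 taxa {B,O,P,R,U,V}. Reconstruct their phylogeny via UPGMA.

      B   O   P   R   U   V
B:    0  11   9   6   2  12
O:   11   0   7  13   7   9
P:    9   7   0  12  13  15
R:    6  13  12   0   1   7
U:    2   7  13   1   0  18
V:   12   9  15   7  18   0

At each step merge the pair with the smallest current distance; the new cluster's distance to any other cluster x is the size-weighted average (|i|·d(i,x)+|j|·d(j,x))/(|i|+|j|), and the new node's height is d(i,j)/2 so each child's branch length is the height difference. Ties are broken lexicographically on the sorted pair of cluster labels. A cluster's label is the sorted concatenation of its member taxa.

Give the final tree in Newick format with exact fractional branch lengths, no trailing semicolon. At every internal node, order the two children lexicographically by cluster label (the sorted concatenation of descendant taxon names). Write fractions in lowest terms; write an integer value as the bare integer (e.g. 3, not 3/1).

1. join R+U (d=1) ⇒ RU; edges |R|=1/2, |U|=1/2
  updated: d(B,RU)=4, d(O,RU)=10, d(P,RU)=25/2, d(RU,V)=25/2
2. join B+RU (d=4) ⇒ BRU; edges |B|=2, |RU|=3/2
  updated: d(BRU,O)=31/3, d(BRU,P)=34/3, d(BRU,V)=37/3
3. join O+P (d=7) ⇒ OP; edges |O|=7/2, |P|=7/2
  updated: d(BRU,OP)=65/6, d(OP,V)=12
4. join BRU+OP (d=65/6) ⇒ BOPRU; edges |BRU|=41/12, |OP|=23/12
  updated: d(BOPRU,V)=61/5
5. join BOPRU+V (d=61/5) ⇒ BOPRUV; edges |BOPRU|=41/60, |V|=61/10
final tree: (((B:2,(R:1/2,U:1/2):3/2):41/12,(O:7/2,P:7/2):23/12):41/60,V:61/10)
total length: 1417/60

(((B:2,(R:1/2,U:1/2):3/2):41/12,(O:7/2,P:7/2):23/12):41/60,V:61/10)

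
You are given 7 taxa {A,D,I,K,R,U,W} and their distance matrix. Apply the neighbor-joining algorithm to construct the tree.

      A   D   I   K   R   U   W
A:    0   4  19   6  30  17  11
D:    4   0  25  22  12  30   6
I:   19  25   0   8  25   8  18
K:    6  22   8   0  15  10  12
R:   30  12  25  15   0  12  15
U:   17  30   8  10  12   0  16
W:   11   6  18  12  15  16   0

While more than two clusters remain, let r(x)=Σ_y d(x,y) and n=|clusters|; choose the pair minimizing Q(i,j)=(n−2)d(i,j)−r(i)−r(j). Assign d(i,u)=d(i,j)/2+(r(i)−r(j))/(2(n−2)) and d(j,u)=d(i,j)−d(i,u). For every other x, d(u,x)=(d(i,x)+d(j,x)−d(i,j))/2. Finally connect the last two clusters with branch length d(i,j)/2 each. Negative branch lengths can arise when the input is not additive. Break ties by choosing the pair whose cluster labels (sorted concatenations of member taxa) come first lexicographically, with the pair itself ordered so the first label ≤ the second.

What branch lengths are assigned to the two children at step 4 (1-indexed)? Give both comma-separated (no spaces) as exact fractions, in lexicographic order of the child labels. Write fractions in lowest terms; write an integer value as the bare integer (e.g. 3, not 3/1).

1. join A+D (d=4, Q=-166) ⇒ AD; edges |A|=4/5, |D|=16/5
  updated: d(AD,I)=20, d(AD,K)=12, d(AD,R)=19, d(AD,U)=43/2, d(AD,W)=13/2
2. join AD+W (d=13/2, Q=-241/2) ⇒ ADW; edges |AD|=75/16, |W|=29/16
  updated: d(ADW,I)=63/4, d(ADW,K)=35/4, d(ADW,R)=55/4, d(ADW,U)=31/2
3. join ADW+R (d=55/4, Q=-313/4) ⇒ ADRW; edges |ADW|=39/8, |R|=71/8
  updated: d(ADRW,I)=27/2, d(ADRW,K)=5, d(ADRW,U)=55/8
4. join ADRW+K (d=5, Q=-307/8) ⇒ ADKRW; edges |ADRW|=99/32, |K|=61/32
  updated: d(ADKRW,I)=33/4, d(ADKRW,U)=95/16
5. join ADKRW+I (d=33/4, Q=-355/16) ⇒ ADIKRW; edges |ADKRW|=99/32, |I|=165/32
  updated: d(ADIKRW,U)=91/32
6. join ADIKRW+U (d=91/32) ⇒ ADIKRUW; edges |ADIKRW|=91/64, |U|=91/64
final tree: ((((((A:4/5,D:16/5):75/16,W:29/16):39/8,R:71/8):99/32,K:61/32):99/32,I:165/32):91/64,U:91/64)
total length: 1291/32

99/32,61/32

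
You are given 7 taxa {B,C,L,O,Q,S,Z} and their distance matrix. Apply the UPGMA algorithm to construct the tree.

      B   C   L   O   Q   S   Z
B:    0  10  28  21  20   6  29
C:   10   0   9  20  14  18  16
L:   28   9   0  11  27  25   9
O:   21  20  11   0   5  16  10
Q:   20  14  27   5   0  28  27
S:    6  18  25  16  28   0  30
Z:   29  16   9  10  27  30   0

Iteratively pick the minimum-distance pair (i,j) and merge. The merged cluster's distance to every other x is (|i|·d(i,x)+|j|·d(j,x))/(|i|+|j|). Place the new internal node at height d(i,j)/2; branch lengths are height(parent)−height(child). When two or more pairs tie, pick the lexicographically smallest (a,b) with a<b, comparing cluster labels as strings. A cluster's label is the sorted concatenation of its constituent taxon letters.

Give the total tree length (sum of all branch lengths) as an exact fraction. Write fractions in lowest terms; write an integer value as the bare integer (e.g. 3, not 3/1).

1. join O+Q (d=5) ⇒ OQ; edges |O|=5/2, |Q|=5/2
  updated: d(B,OQ)=41/2, d(C,OQ)=17, d(L,OQ)=19, d(OQ,S)=22, d(OQ,Z)=37/2
2. join B+S (d=6) ⇒ BS; edges |B|=3, |S|=3
  updated: d(BS,C)=14, d(BS,L)=53/2, d(BS,OQ)=85/4, d(BS,Z)=59/2
3. join C+L (d=9) ⇒ CL; edges |C|=9/2, |L|=9/2
  updated: d(BS,CL)=81/4, d(CL,OQ)=18, d(CL,Z)=25/2
4. join CL+Z (d=25/2) ⇒ CLZ; edges |CL|=7/4, |Z|=25/4
  updated: d(BS,CLZ)=70/3, d(CLZ,OQ)=109/6
5. join CLZ+OQ (d=109/6) ⇒ CLOQZ; edges |CLZ|=17/6, |OQ|=79/12
  updated: d(BS,CLOQZ)=45/2
6. join BS+CLOQZ (d=45/2) ⇒ BCLOQSZ; edges |BS|=33/4, |CLOQZ|=13/6
final tree: ((B:3,S:3):33/4,(((C:9/2,L:9/2):7/4,Z:25/4):17/6,(O:5/2,Q:5/2):79/12):13/6)
total length: 287/6

287/6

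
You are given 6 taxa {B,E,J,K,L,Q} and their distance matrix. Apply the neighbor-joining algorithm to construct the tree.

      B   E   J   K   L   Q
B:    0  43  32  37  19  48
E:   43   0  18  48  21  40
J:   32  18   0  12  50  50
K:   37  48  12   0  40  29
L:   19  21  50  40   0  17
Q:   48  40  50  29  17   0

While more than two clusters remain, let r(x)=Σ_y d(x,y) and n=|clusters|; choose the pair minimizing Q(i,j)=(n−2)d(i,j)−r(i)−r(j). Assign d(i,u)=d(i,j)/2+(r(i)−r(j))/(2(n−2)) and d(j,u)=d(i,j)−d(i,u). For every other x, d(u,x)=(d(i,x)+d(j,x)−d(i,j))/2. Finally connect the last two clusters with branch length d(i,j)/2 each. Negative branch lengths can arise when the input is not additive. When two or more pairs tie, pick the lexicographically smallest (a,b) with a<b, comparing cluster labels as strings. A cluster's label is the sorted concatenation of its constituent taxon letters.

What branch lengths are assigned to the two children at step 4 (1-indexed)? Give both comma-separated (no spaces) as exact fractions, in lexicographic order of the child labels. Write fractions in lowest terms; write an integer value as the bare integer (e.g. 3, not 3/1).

87/16,245/16

iteration 1: select J,K (d=12, Q=-280); attach at lengths (11/2, 13/2); label the merged cluster JK
  updated: d(B,JK)=57/2, d(E,JK)=27, d(JK,L)=39, d(JK,Q)=67/2
iteration 2: select L,Q (d=17, Q=-367/2); attach at lengths (17/12, 187/12); label the merged cluster LQ
  updated: d(B,LQ)=25, d(E,LQ)=22, d(JK,LQ)=111/4
iteration 3: select B,JK (d=57/2, Q=-491/4); attach at lengths (281/16, 175/16); label the merged cluster BJK
  updated: d(BJK,E)=83/4, d(BJK,LQ)=97/8
iteration 4: select BJK,E (d=83/4, Q=-439/8); attach at lengths (87/16, 245/16); label the merged cluster BEJK
  updated: d(BEJK,LQ)=107/16
iteration 5: select BEJK,LQ (d=107/16); attach at lengths (107/32, 107/32); label the merged cluster BEJKLQ
final tree: (((B:281/16,(J:11/2,K:13/2):175/16):87/16,E:245/16):107/32,(L:17/12,Q:187/12):107/32)
total length: 1359/16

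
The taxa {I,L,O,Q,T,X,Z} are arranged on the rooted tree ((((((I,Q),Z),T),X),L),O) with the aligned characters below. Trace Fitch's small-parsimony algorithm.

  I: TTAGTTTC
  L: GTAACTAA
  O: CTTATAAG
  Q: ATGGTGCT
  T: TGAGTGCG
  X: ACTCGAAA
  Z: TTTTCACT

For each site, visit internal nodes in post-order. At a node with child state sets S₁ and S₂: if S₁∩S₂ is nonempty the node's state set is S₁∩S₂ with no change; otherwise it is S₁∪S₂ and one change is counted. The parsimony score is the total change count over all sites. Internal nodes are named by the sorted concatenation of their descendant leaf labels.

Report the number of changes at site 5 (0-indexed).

site 0, node IQ: I={T} ∪ Q={A} → {A,T} (+1)
site 0, node IQZ: IQ={A,T} ∩ Z={T} → {T} (+0)
site 0, node IQTZ: IQZ={T} ∩ T={T} → {T} (+0)
site 0, node IQTXZ: IQTZ={T} ∪ X={A} → {A,T} (+1)
site 0, node ILQTXZ: IQTXZ={A,T} ∪ L={G} → {A,G,T} (+1)
site 0, node ILOQTXZ: ILQTXZ={A,G,T} ∪ O={C} → {A,C,G,T} (+1)
site 1, node IQ: I={T} ∩ Q={T} → {T} (+0)
site 1, node IQZ: IQ={T} ∩ Z={T} → {T} (+0)
site 1, node IQTZ: IQZ={T} ∪ T={G} → {G,T} (+1)
site 1, node IQTXZ: IQTZ={G,T} ∪ X={C} → {C,G,T} (+1)
site 1, node ILQTXZ: IQTXZ={C,G,T} ∩ L={T} → {T} (+0)
site 1, node ILOQTXZ: ILQTXZ={T} ∩ O={T} → {T} (+0)
site 2, node IQ: I={A} ∪ Q={G} → {A,G} (+1)
site 2, node IQZ: IQ={A,G} ∪ Z={T} → {A,G,T} (+1)
site 2, node IQTZ: IQZ={A,G,T} ∩ T={A} → {A} (+0)
site 2, node IQTXZ: IQTZ={A} ∪ X={T} → {A,T} (+1)
site 2, node ILQTXZ: IQTXZ={A,T} ∩ L={A} → {A} (+0)
site 2, node ILOQTXZ: ILQTXZ={A} ∪ O={T} → {A,T} (+1)
site 3, node IQ: I={G} ∩ Q={G} → {G} (+0)
site 3, node IQZ: IQ={G} ∪ Z={T} → {G,T} (+1)
site 3, node IQTZ: IQZ={G,T} ∩ T={G} → {G} (+0)
site 3, node IQTXZ: IQTZ={G} ∪ X={C} → {C,G} (+1)
site 3, node ILQTXZ: IQTXZ={C,G} ∪ L={A} → {A,C,G} (+1)
site 3, node ILOQTXZ: ILQTXZ={A,C,G} ∩ O={A} → {A} (+0)
site 4, node IQ: I={T} ∩ Q={T} → {T} (+0)
site 4, node IQZ: IQ={T} ∪ Z={C} → {C,T} (+1)
site 4, node IQTZ: IQZ={C,T} ∩ T={T} → {T} (+0)
site 4, node IQTXZ: IQTZ={T} ∪ X={G} → {G,T} (+1)
site 4, node ILQTXZ: IQTXZ={G,T} ∪ L={C} → {C,G,T} (+1)
site 4, node ILOQTXZ: ILQTXZ={C,G,T} ∩ O={T} → {T} (+0)
site 5, node IQ: I={T} ∪ Q={G} → {G,T} (+1)
site 5, node IQZ: IQ={G,T} ∪ Z={A} → {A,G,T} (+1)
site 5, node IQTZ: IQZ={A,G,T} ∩ T={G} → {G} (+0)
site 5, node IQTXZ: IQTZ={G} ∪ X={A} → {A,G} (+1)
site 5, node ILQTXZ: IQTXZ={A,G} ∪ L={T} → {A,G,T} (+1)
site 5, node ILOQTXZ: ILQTXZ={A,G,T} ∩ O={A} → {A} (+0)
site 6, node IQ: I={T} ∪ Q={C} → {C,T} (+1)
site 6, node IQZ: IQ={C,T} ∩ Z={C} → {C} (+0)
site 6, node IQTZ: IQZ={C} ∩ T={C} → {C} (+0)
site 6, node IQTXZ: IQTZ={C} ∪ X={A} → {A,C} (+1)
site 6, node ILQTXZ: IQTXZ={A,C} ∩ L={A} → {A} (+0)
site 6, node ILOQTXZ: ILQTXZ={A} ∩ O={A} → {A} (+0)
site 7, node IQ: I={C} ∪ Q={T} → {C,T} (+1)
site 7, node IQZ: IQ={C,T} ∩ Z={T} → {T} (+0)
site 7, node IQTZ: IQZ={T} ∪ T={G} → {G,T} (+1)
site 7, node IQTXZ: IQTZ={G,T} ∪ X={A} → {A,G,T} (+1)
site 7, node ILQTXZ: IQTXZ={A,G,T} ∩ L={A} → {A} (+0)
site 7, node ILOQTXZ: ILQTXZ={A} ∪ O={G} → {A,G} (+1)
per-site changes: [4, 2, 4, 3, 3, 4, 2, 4]; total = 26

4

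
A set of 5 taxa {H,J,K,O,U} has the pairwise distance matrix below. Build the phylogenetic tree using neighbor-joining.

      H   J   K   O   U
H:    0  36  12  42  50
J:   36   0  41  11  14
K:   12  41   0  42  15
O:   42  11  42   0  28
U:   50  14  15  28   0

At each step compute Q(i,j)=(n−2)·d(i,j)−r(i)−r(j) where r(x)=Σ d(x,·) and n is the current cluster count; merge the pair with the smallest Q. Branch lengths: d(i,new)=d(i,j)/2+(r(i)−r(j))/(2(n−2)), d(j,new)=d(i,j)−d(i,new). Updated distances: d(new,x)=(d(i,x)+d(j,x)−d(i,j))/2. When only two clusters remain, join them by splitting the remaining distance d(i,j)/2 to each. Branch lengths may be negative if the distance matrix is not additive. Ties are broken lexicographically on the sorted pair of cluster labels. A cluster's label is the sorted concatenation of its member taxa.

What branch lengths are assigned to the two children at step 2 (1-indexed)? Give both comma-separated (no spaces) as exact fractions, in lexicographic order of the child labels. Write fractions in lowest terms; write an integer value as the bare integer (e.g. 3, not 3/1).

159/8,53/8

1. join H+K (d=12, Q=-214) ⇒ HK; edges |H|=11, |K|=1
  updated: d(HK,J)=65/2, d(HK,O)=36, d(HK,U)=53/2
2. join HK+U (d=53/2, Q=-221/2) ⇒ HKU; edges |HK|=159/8, |U|=53/8
  updated: d(HKU,J)=10, d(HKU,O)=75/4
3. join HKU+J (d=10, Q=-159/4) ⇒ HJKU; edges |HKU|=71/8, |J|=9/8
  updated: d(HJKU,O)=79/8
4. join HJKU+O (d=79/8) ⇒ HJKOU; edges |HJKU|=79/16, |O|=79/16
final tree: ((((H:11,K:1):159/8,U:53/8):71/8,J:9/8):79/16,O:79/16)
total length: 467/8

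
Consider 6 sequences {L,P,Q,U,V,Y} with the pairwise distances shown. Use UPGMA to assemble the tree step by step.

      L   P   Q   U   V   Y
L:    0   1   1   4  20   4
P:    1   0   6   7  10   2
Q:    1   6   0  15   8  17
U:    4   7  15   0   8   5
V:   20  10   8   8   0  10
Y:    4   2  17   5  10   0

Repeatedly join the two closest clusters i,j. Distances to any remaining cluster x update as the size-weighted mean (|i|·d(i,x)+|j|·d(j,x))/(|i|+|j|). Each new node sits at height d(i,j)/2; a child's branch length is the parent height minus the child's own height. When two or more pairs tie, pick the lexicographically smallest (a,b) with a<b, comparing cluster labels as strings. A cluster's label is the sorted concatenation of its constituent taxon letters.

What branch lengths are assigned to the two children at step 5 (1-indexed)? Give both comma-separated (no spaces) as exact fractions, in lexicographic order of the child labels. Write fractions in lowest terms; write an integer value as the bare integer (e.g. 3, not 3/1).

133/48,23/16

step 1: merge (L,P) at d=1; branch lengths L→1/2, P→1/2; new cluster LP
  updated: d(LP,Q)=7/2, d(LP,U)=11/2, d(LP,V)=15, d(LP,Y)=3
step 2: merge (LP,Y) at d=3; branch lengths LP→1, Y→3/2; new cluster LPY
  updated: d(LPY,Q)=8, d(LPY,U)=16/3, d(LPY,V)=40/3
step 3: merge (LPY,U) at d=16/3; branch lengths LPY→7/6, U→8/3; new cluster LPUY
  updated: d(LPUY,Q)=39/4, d(LPUY,V)=12
step 4: merge (Q,V) at d=8; branch lengths Q→4, V→4; new cluster QV
  updated: d(LPUY,QV)=87/8
step 5: merge (LPUY,QV) at d=87/8; branch lengths LPUY→133/48, QV→23/16; new cluster LPQUVY
final tree: ((((L:1/2,P:1/2):1,Y:3/2):7/6,U:8/3):133/48,(Q:4,V:4):23/16)
total length: 469/24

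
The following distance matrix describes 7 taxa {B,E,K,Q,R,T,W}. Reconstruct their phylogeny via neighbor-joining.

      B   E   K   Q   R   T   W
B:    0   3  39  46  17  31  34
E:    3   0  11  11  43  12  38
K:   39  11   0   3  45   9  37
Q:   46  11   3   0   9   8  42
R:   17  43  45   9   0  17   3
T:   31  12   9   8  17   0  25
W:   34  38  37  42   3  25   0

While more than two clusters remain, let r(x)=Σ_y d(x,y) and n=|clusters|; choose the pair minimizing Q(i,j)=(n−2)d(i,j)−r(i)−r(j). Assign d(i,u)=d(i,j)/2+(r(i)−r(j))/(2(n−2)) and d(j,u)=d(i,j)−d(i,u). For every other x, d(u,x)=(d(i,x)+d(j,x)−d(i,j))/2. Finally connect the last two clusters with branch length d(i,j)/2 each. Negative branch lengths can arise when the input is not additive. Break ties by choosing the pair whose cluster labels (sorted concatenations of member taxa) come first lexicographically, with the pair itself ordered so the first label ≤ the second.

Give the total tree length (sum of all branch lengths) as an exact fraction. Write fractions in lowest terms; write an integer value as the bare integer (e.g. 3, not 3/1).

1. join R+W (d=3, Q=-298) ⇒ RW; edges |R|=-3, |W|=6
  updated: d(B,RW)=24, d(E,RW)=39, d(K,RW)=79/2, d(Q,RW)=24, d(RW,T)=39/2
2. join B+E (d=3, Q=-207) ⇒ BE; edges |B|=79/8, |E|=-55/8
  updated: d(BE,K)=47/2, d(BE,Q)=27, d(BE,RW)=30, d(BE,T)=20
3. join K+Q (d=3, Q=-128) ⇒ KQ; edges |K|=11/3, |Q|=-2/3
  updated: d(BE,KQ)=95/4, d(KQ,RW)=121/4, d(KQ,T)=7
4. join BE+RW (d=30, Q=-187/2) ⇒ BERW; edges |BE|=27/2, |RW|=33/2
  updated: d(BERW,KQ)=12, d(BERW,T)=19/4
5. join BERW+KQ (d=12, Q=-95/4) ⇒ BEKQRW; edges |BERW|=39/8, |KQ|=57/8
  updated: d(BEKQRW,T)=-1/8
6. join BEKQRW+T (d=-1/8) ⇒ BEKQRTW; edges |BEKQRW|=-1/16, |T|=-1/16
final tree: ((((B:79/8,E:-55/8):27/2,(R:-3,W:6):33/2):39/8,(K:11/3,Q:-2/3):57/8):-1/16,T:-1/16)
total length: 407/8

407/8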